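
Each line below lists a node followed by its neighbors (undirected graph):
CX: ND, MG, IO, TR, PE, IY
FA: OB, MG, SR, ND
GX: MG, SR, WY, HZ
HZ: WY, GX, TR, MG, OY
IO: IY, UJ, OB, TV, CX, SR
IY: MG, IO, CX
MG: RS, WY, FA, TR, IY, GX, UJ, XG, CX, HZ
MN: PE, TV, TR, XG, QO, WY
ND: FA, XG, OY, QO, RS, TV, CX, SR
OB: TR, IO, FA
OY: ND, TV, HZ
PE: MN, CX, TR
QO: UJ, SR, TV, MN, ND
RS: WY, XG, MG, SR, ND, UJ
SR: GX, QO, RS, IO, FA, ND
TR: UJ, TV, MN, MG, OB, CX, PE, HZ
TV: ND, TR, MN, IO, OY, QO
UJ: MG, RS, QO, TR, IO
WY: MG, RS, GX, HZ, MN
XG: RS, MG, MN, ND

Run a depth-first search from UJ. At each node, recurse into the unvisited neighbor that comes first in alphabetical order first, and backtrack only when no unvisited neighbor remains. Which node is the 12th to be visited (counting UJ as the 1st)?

Visit UJ
UJ → IO
IO → CX
CX → IY
IY → MG
MG → FA
FA → ND
ND → OY
OY → HZ
HZ → GX
GX → SR
SR → QO
QO → MN
MN → PE
PE → TR
TR → OB
TR → TV
MN → WY
WY → RS
RS → XG

Visit order: UJ, IO, CX, IY, MG, FA, ND, OY, HZ, GX, SR, QO, MN, PE, TR, OB, TV, WY, RS, XG

QO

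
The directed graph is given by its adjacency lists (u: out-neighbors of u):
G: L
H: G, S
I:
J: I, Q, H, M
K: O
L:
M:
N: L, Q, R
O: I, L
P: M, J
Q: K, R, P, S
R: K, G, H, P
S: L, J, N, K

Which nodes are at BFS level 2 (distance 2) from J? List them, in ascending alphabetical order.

G, K, P, R, S

Level 0: J
Level 1: H, I, M, Q
Level 2: G, K, P, R, S
Level 3: L, N, O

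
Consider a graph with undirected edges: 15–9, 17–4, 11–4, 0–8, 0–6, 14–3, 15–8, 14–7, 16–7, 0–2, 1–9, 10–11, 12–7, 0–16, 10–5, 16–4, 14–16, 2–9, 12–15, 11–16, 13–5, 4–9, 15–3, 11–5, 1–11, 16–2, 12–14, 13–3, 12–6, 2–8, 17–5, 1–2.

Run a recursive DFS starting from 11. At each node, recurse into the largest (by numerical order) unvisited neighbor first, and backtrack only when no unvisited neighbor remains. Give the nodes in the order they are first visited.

11 -> 16 -> 14 -> 12 -> 15 -> 9 -> 4 -> 17 -> 5 -> 13 -> 3 -> 10 -> 2 -> 8 -> 0 -> 6 -> 1 -> 7

Visit 11
11 → 16
16 → 14
14 → 12
12 → 15
15 → 9
9 → 4
4 → 17
17 → 5
5 → 13
13 → 3
5 → 10
9 → 2
2 → 8
8 → 0
0 → 6
2 → 1
12 → 7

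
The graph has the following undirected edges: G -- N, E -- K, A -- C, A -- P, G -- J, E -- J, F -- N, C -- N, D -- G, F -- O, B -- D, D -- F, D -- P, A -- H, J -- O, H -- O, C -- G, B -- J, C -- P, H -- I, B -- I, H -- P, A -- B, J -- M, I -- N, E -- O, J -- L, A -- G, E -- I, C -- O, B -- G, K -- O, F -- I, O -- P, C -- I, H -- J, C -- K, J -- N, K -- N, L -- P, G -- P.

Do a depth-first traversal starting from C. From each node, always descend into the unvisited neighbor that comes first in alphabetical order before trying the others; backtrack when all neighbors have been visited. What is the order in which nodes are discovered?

C -> A -> B -> D -> F -> I -> E -> J -> G -> N -> K -> O -> H -> P -> L -> M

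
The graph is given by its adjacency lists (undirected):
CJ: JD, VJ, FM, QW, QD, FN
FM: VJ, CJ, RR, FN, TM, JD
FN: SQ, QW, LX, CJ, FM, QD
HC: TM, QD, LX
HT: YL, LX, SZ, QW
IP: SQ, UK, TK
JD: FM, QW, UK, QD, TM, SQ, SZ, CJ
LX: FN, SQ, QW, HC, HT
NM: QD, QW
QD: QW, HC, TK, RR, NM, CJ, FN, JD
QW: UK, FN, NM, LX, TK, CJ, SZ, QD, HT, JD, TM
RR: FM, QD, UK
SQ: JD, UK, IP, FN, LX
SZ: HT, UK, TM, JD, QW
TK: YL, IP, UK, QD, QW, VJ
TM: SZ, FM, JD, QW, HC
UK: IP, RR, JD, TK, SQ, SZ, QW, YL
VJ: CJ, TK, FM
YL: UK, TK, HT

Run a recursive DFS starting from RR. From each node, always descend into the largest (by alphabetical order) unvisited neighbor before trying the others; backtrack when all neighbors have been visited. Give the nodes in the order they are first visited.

RR → UK → YL → TK → VJ → FM → TM → SZ → QW → QD → NM → JD → SQ → LX → HT → HC → FN → CJ → IP

Visit RR
RR → UK
UK → YL
YL → TK
TK → VJ
VJ → FM
FM → TM
TM → SZ
SZ → QW
QW → QD
QD → NM
QD → JD
JD → SQ
SQ → LX
LX → HT
LX → HC
LX → FN
FN → CJ
SQ → IP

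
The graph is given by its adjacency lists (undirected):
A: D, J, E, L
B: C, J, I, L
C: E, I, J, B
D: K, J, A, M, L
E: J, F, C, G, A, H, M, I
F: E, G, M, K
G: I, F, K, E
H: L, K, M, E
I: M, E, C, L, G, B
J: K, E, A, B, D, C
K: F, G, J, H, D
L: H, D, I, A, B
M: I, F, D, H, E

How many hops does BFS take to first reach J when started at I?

2

Level 0: I
Level 1: B, C, E, G, L, M
Level 2: A, D, F, H, J, K
J first appears at level 2.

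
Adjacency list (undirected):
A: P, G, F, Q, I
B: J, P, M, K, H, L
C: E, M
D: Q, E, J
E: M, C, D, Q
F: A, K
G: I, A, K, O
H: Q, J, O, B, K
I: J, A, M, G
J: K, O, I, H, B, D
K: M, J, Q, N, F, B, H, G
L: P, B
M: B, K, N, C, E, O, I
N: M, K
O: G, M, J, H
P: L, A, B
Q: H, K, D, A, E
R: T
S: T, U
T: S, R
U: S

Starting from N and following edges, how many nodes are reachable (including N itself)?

BFS from N visits: N, M, K, B, C, E, O, I, J, Q, F, H, G, P, L, D, A
Reachable nodes: 17 of 21 total.

17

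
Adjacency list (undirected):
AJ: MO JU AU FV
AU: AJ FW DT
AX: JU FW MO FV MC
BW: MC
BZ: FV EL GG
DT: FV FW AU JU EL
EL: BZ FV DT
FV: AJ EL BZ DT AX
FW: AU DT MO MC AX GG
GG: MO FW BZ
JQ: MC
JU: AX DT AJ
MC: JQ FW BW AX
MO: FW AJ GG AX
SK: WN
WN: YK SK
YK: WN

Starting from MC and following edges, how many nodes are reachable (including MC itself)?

BFS from MC visits: MC, JQ, FW, BW, AX, AU, DT, MO, GG, JU, FV, AJ, EL, BZ
Reachable nodes: 14 of 17 total.

14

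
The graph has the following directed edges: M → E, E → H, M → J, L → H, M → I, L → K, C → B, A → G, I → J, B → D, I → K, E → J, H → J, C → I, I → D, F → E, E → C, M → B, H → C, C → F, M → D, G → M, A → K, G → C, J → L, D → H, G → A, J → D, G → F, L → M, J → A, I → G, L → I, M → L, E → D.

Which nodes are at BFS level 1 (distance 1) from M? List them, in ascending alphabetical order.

B, D, E, I, J, L

Level 0: M
Level 1: B, D, E, I, J, L
Level 2: A, C, G, H, K
Level 3: F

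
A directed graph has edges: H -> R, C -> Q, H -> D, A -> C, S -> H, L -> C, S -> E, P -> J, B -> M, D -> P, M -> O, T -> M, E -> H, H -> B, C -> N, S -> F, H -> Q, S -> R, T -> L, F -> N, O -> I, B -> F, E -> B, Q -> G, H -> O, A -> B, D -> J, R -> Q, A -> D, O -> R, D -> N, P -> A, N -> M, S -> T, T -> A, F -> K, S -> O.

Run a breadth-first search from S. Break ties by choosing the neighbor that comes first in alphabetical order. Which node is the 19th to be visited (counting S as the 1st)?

G

Visit S; enqueue E, F, H, O, R, T → queue [E, F, H, O, R, T]
Visit E; enqueue B → queue [F, H, O, R, T, B]
Visit F; enqueue K, N → queue [H, O, R, T, B, K, N]
Visit H; enqueue D, Q → queue [O, R, T, B, K, N, D, Q]
Visit O; enqueue I → queue [R, T, B, K, N, D, Q, I]
Visit R → queue [T, B, K, N, D, Q, I]
Visit T; enqueue A, L, M → queue [B, K, N, D, Q, I, A, L, M]
Visit B → queue [K, N, D, Q, I, A, L, M]
Visit K → queue [N, D, Q, I, A, L, M]
Visit N → queue [D, Q, I, A, L, M]
Visit D; enqueue J, P → queue [Q, I, A, L, M, J, P]
Visit Q; enqueue G → queue [I, A, L, M, J, P, G]
Visit I → queue [A, L, M, J, P, G]
Visit A; enqueue C → queue [L, M, J, P, G, C]
Visit L → queue [M, J, P, G, C]
Visit M → queue [J, P, G, C]
Visit J → queue [P, G, C]
Visit P → queue [G, C]
Visit G → queue [C]
Visit C → queue []

Visit order: S, E, F, H, O, R, T, B, K, N, D, Q, I, A, L, M, J, P, G, C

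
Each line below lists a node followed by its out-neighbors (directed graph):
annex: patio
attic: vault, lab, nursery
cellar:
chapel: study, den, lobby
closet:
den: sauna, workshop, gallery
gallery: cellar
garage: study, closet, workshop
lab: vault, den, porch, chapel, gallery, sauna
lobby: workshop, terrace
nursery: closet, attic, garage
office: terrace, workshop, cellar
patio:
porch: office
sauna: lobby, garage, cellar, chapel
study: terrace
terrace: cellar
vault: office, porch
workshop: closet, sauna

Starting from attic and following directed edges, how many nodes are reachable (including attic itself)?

BFS from attic visits: attic, vault, lab, nursery, office, porch, den, chapel, gallery, sauna, closet, garage, terrace, workshop, cellar, study, lobby
Reachable nodes: 17 of 19 total.

17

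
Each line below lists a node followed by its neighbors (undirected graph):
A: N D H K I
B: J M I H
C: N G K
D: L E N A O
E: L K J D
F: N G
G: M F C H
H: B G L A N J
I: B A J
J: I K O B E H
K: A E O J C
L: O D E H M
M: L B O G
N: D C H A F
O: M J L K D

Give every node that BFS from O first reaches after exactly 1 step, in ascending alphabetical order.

D, J, K, L, M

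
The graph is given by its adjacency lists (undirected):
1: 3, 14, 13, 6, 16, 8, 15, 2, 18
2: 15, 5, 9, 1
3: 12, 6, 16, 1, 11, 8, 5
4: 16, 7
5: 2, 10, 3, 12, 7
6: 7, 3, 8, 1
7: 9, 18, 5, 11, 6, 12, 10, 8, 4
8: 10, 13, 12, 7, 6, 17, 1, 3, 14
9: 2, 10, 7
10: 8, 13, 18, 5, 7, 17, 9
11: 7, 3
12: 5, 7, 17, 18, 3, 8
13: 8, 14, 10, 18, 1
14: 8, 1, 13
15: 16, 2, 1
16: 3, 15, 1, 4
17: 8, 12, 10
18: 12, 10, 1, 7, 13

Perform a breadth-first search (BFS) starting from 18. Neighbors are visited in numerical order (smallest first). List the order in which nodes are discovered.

Visit 18; enqueue 1, 7, 10, 12, 13 → queue [1, 7, 10, 12, 13]
Visit 1; enqueue 2, 3, 6, 8, 14, 15, 16 → queue [7, 10, 12, 13, 2, 3, 6, 8, 14, 15, 16]
Visit 7; enqueue 4, 5, 9, 11 → queue [10, 12, 13, 2, 3, 6, 8, 14, 15, 16, 4, 5, 9, 11]
Visit 10; enqueue 17 → queue [12, 13, 2, 3, 6, 8, 14, 15, 16, 4, 5, 9, 11, 17]
Visit 12 → queue [13, 2, 3, 6, 8, 14, 15, 16, 4, 5, 9, 11, 17]
Visit 13 → queue [2, 3, 6, 8, 14, 15, 16, 4, 5, 9, 11, 17]
Visit 2 → queue [3, 6, 8, 14, 15, 16, 4, 5, 9, 11, 17]
Visit 3 → queue [6, 8, 14, 15, 16, 4, 5, 9, 11, 17]
Visit 6 → queue [8, 14, 15, 16, 4, 5, 9, 11, 17]
Visit 8 → queue [14, 15, 16, 4, 5, 9, 11, 17]
Visit 14 → queue [15, 16, 4, 5, 9, 11, 17]
Visit 15 → queue [16, 4, 5, 9, 11, 17]
Visit 16 → queue [4, 5, 9, 11, 17]
Visit 4 → queue [5, 9, 11, 17]
Visit 5 → queue [9, 11, 17]
Visit 9 → queue [11, 17]
Visit 11 → queue [17]
Visit 17 → queue []

18, 1, 7, 10, 12, 13, 2, 3, 6, 8, 14, 15, 16, 4, 5, 9, 11, 17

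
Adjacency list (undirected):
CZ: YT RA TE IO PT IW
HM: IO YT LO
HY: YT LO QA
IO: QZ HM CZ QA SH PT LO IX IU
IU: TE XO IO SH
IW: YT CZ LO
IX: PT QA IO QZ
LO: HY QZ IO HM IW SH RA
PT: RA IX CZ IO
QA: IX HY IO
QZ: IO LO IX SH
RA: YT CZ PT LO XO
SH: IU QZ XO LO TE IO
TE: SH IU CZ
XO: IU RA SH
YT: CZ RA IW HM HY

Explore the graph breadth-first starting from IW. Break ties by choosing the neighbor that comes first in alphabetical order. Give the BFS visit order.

IW, CZ, LO, YT, IO, PT, RA, TE, HM, HY, QZ, SH, IU, IX, QA, XO

Visit IW; enqueue CZ, LO, YT → queue [CZ, LO, YT]
Visit CZ; enqueue IO, PT, RA, TE → queue [LO, YT, IO, PT, RA, TE]
Visit LO; enqueue HM, HY, QZ, SH → queue [YT, IO, PT, RA, TE, HM, HY, QZ, SH]
Visit YT → queue [IO, PT, RA, TE, HM, HY, QZ, SH]
Visit IO; enqueue IU, IX, QA → queue [PT, RA, TE, HM, HY, QZ, SH, IU, IX, QA]
Visit PT → queue [RA, TE, HM, HY, QZ, SH, IU, IX, QA]
Visit RA; enqueue XO → queue [TE, HM, HY, QZ, SH, IU, IX, QA, XO]
Visit TE → queue [HM, HY, QZ, SH, IU, IX, QA, XO]
Visit HM → queue [HY, QZ, SH, IU, IX, QA, XO]
Visit HY → queue [QZ, SH, IU, IX, QA, XO]
Visit QZ → queue [SH, IU, IX, QA, XO]
Visit SH → queue [IU, IX, QA, XO]
Visit IU → queue [IX, QA, XO]
Visit IX → queue [QA, XO]
Visit QA → queue [XO]
Visit XO → queue []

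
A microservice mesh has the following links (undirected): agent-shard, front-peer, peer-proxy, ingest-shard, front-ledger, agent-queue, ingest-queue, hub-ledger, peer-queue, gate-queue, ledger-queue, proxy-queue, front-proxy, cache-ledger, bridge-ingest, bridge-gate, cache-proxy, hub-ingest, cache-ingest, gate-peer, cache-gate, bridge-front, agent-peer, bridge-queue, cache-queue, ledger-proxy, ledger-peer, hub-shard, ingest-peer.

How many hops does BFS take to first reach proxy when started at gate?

2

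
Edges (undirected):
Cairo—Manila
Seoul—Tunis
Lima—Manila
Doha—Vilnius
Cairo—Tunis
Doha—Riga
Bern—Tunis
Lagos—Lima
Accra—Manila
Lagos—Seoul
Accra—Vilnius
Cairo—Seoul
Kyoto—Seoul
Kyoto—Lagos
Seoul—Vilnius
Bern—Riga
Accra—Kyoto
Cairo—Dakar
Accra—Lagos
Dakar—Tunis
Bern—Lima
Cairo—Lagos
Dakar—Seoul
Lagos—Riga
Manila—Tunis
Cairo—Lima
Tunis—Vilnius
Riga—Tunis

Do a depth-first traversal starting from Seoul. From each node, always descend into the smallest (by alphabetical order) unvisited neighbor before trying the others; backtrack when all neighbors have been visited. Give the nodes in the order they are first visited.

Visit Seoul
Seoul → Cairo
Cairo → Dakar
Dakar → Tunis
Tunis → Bern
Bern → Lima
Lima → Lagos
Lagos → Accra
Accra → Kyoto
Accra → Manila
Accra → Vilnius
Vilnius → Doha
Doha → Riga

Seoul → Cairo → Dakar → Tunis → Bern → Lima → Lagos → Accra → Kyoto → Manila → Vilnius → Doha → Riga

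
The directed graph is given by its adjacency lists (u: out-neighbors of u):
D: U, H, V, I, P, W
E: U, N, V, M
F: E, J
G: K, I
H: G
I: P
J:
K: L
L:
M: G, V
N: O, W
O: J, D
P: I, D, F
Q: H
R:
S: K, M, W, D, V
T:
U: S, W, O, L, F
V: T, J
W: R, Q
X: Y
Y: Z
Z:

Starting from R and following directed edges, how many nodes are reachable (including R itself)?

BFS from R visits: R
Reachable nodes: 1 of 23 total.

1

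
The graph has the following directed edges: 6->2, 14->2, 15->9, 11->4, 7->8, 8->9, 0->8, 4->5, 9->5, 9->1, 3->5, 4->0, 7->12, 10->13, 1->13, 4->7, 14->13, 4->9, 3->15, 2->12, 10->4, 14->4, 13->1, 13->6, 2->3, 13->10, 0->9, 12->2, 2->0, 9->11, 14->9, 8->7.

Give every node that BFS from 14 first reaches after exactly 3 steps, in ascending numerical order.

Level 0: 14
Level 1: 2, 4, 9, 13
Level 2: 0, 1, 3, 5, 6, 7, 10, 11, 12
Level 3: 8, 15

8, 15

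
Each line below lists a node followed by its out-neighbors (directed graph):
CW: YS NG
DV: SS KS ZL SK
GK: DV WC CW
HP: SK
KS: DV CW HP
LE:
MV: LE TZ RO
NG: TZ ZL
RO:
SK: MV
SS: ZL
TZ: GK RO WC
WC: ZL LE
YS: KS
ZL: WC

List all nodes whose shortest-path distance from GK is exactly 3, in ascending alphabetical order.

HP, MV, TZ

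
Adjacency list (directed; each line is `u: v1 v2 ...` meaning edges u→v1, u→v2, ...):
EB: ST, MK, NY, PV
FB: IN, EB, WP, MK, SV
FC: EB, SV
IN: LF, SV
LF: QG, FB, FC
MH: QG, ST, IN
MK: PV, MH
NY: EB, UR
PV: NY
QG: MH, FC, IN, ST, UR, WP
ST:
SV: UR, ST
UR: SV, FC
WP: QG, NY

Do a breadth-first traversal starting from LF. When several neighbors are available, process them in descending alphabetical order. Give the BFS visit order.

LF, QG, FC, FB, WP, UR, ST, MH, IN, SV, EB, MK, NY, PV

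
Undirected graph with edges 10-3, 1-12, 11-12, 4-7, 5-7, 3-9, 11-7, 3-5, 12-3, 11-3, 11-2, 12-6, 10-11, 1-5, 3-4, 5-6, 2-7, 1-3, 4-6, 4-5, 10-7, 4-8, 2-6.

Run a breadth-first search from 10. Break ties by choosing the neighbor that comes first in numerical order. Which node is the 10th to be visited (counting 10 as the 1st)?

2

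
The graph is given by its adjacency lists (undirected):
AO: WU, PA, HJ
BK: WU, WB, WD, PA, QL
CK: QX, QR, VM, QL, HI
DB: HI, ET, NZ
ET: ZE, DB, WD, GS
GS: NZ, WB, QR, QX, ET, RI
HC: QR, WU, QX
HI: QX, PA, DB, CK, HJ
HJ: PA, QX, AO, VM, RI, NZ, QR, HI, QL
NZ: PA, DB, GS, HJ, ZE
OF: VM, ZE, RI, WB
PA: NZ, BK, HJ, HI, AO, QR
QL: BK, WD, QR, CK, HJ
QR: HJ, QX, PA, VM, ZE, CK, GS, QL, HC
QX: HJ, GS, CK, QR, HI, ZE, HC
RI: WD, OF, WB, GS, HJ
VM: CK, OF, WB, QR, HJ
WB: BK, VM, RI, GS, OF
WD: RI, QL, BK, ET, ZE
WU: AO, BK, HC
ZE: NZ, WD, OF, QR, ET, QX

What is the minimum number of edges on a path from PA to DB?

Level 0: PA
Level 1: AO, BK, HI, HJ, NZ, QR
Level 2: CK, DB, GS, HC, QL, QX, RI, VM, WB, WD, WU, ZE
Level 3: ET, OF
DB first appears at level 2.

2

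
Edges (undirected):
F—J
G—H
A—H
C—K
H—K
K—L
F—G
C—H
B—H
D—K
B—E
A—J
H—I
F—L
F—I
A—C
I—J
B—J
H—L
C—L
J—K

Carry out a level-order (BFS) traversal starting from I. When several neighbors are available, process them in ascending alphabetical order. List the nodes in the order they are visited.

I F H J G L A B C K E D

Visit I; enqueue F, H, J → queue [F, H, J]
Visit F; enqueue G, L → queue [H, J, G, L]
Visit H; enqueue A, B, C, K → queue [J, G, L, A, B, C, K]
Visit J → queue [G, L, A, B, C, K]
Visit G → queue [L, A, B, C, K]
Visit L → queue [A, B, C, K]
Visit A → queue [B, C, K]
Visit B; enqueue E → queue [C, K, E]
Visit C → queue [K, E]
Visit K; enqueue D → queue [E, D]
Visit E → queue [D]
Visit D → queue []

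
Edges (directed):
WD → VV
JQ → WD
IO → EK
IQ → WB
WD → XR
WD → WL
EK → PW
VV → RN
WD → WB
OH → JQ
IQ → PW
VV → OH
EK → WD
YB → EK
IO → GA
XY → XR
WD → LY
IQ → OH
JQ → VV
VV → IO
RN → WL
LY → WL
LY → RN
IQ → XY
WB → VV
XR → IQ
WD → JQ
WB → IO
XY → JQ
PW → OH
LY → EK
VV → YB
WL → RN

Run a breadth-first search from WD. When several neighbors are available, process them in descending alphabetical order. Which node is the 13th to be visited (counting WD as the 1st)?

Visit WD; enqueue XR, WL, WB, VV, LY, JQ → queue [XR, WL, WB, VV, LY, JQ]
Visit XR; enqueue IQ → queue [WL, WB, VV, LY, JQ, IQ]
Visit WL; enqueue RN → queue [WB, VV, LY, JQ, IQ, RN]
Visit WB; enqueue IO → queue [VV, LY, JQ, IQ, RN, IO]
Visit VV; enqueue YB, OH → queue [LY, JQ, IQ, RN, IO, YB, OH]
Visit LY; enqueue EK → queue [JQ, IQ, RN, IO, YB, OH, EK]
Visit JQ → queue [IQ, RN, IO, YB, OH, EK]
Visit IQ; enqueue XY, PW → queue [RN, IO, YB, OH, EK, XY, PW]
Visit RN → queue [IO, YB, OH, EK, XY, PW]
Visit IO; enqueue GA → queue [YB, OH, EK, XY, PW, GA]
Visit YB → queue [OH, EK, XY, PW, GA]
Visit OH → queue [EK, XY, PW, GA]
Visit EK → queue [XY, PW, GA]
Visit XY → queue [PW, GA]
Visit PW → queue [GA]
Visit GA → queue []

Visit order: WD, XR, WL, WB, VV, LY, JQ, IQ, RN, IO, YB, OH, EK, XY, PW, GA

EK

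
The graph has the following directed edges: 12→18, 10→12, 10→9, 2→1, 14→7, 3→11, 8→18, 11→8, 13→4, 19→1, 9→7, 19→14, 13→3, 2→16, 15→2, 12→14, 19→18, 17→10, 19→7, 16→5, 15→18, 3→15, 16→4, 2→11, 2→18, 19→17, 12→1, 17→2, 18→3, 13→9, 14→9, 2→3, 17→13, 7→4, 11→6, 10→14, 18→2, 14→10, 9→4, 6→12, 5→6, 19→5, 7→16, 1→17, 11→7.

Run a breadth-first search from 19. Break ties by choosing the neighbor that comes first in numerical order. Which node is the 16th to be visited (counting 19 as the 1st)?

12

Visit 19; enqueue 1, 5, 7, 14, 17, 18 → queue [1, 5, 7, 14, 17, 18]
Visit 1 → queue [5, 7, 14, 17, 18]
Visit 5; enqueue 6 → queue [7, 14, 17, 18, 6]
Visit 7; enqueue 4, 16 → queue [14, 17, 18, 6, 4, 16]
Visit 14; enqueue 9, 10 → queue [17, 18, 6, 4, 16, 9, 10]
Visit 17; enqueue 2, 13 → queue [18, 6, 4, 16, 9, 10, 2, 13]
Visit 18; enqueue 3 → queue [6, 4, 16, 9, 10, 2, 13, 3]
Visit 6; enqueue 12 → queue [4, 16, 9, 10, 2, 13, 3, 12]
Visit 4 → queue [16, 9, 10, 2, 13, 3, 12]
Visit 16 → queue [9, 10, 2, 13, 3, 12]
Visit 9 → queue [10, 2, 13, 3, 12]
Visit 10 → queue [2, 13, 3, 12]
Visit 2; enqueue 11 → queue [13, 3, 12, 11]
Visit 13 → queue [3, 12, 11]
Visit 3; enqueue 15 → queue [12, 11, 15]
Visit 12 → queue [11, 15]
Visit 11; enqueue 8 → queue [15, 8]
Visit 15 → queue [8]
Visit 8 → queue []

Visit order: 19, 1, 5, 7, 14, 17, 18, 6, 4, 16, 9, 10, 2, 13, 3, 12, 11, 15, 8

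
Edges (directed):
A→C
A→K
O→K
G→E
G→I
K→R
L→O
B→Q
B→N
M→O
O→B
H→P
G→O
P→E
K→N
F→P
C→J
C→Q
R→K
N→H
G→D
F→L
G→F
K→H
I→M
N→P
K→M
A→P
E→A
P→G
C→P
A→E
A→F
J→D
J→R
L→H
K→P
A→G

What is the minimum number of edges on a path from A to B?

3

Level 0: A
Level 1: C, E, F, G, K, P
Level 2: D, H, I, J, L, M, N, O, Q, R
Level 3: B
B first appears at level 3.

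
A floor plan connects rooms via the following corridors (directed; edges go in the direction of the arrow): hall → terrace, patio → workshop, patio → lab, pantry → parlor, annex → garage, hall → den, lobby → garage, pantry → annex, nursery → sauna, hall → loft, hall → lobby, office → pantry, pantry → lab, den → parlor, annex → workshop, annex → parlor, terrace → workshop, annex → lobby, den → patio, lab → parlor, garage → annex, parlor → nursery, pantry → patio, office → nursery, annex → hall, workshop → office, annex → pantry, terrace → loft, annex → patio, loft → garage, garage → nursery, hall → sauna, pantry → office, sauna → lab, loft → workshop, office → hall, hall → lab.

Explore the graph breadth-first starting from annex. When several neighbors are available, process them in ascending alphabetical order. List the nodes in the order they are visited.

annex → garage → hall → lobby → pantry → parlor → patio → workshop → nursery → den → lab → loft → sauna → terrace → office

Visit annex; enqueue garage, hall, lobby, pantry, parlor, patio, workshop → queue [garage, hall, lobby, pantry, parlor, patio, workshop]
Visit garage; enqueue nursery → queue [hall, lobby, pantry, parlor, patio, workshop, nursery]
Visit hall; enqueue den, lab, loft, sauna, terrace → queue [lobby, pantry, parlor, patio, workshop, nursery, den, lab, loft, sauna, terrace]
Visit lobby → queue [pantry, parlor, patio, workshop, nursery, den, lab, loft, sauna, terrace]
Visit pantry; enqueue office → queue [parlor, patio, workshop, nursery, den, lab, loft, sauna, terrace, office]
Visit parlor → queue [patio, workshop, nursery, den, lab, loft, sauna, terrace, office]
Visit patio → queue [workshop, nursery, den, lab, loft, sauna, terrace, office]
Visit workshop → queue [nursery, den, lab, loft, sauna, terrace, office]
Visit nursery → queue [den, lab, loft, sauna, terrace, office]
Visit den → queue [lab, loft, sauna, terrace, office]
Visit lab → queue [loft, sauna, terrace, office]
Visit loft → queue [sauna, terrace, office]
Visit sauna → queue [terrace, office]
Visit terrace → queue [office]
Visit office → queue []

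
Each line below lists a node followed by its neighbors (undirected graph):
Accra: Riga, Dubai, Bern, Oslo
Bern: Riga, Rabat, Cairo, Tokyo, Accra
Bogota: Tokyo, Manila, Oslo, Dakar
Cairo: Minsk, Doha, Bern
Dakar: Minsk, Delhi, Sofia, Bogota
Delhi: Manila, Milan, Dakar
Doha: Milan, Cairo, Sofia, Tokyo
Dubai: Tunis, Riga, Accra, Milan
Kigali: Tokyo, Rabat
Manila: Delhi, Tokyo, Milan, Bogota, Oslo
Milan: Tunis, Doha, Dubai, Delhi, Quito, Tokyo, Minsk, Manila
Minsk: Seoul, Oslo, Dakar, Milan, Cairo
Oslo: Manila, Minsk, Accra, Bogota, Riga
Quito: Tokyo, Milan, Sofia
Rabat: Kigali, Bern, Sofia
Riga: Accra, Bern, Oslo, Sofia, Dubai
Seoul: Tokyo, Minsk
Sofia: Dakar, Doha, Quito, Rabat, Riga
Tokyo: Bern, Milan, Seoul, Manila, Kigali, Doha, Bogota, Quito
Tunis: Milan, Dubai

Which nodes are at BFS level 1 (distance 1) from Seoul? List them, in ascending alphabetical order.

Level 0: Seoul
Level 1: Minsk, Tokyo
Level 2: Bern, Bogota, Cairo, Dakar, Doha, Kigali, Manila, Milan, Oslo, Quito
Level 3: Accra, Delhi, Dubai, Rabat, Riga, Sofia, Tunis

Minsk, Tokyo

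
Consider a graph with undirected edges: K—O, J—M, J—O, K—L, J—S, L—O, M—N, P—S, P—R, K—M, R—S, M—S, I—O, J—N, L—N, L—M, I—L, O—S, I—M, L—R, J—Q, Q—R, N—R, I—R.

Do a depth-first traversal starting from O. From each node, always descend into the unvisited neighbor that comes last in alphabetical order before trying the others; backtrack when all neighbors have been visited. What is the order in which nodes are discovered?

Visit O
O → S
S → R
R → Q
Q → J
J → N
N → M
M → L
L → K
L → I
R → P

O → S → R → Q → J → N → M → L → K → I → P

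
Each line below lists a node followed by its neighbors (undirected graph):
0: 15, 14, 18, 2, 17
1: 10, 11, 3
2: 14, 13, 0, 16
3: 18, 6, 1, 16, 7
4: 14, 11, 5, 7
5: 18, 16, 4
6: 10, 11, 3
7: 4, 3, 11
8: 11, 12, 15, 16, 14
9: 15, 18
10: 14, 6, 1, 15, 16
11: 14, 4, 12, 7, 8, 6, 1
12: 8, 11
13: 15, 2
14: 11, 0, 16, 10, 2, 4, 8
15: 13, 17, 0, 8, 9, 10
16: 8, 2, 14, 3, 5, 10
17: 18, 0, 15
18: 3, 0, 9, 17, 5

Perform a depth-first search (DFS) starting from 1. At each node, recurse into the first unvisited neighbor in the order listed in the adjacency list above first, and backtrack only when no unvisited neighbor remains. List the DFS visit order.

1, 10, 14, 11, 4, 5, 18, 3, 6, 16, 8, 12, 15, 13, 2, 0, 17, 9, 7

Visit 1
1 → 10
10 → 14
14 → 11
11 → 4
4 → 5
5 → 18
18 → 3
3 → 6
3 → 16
16 → 8
8 → 12
8 → 15
15 → 13
13 → 2
2 → 0
0 → 17
15 → 9
3 → 7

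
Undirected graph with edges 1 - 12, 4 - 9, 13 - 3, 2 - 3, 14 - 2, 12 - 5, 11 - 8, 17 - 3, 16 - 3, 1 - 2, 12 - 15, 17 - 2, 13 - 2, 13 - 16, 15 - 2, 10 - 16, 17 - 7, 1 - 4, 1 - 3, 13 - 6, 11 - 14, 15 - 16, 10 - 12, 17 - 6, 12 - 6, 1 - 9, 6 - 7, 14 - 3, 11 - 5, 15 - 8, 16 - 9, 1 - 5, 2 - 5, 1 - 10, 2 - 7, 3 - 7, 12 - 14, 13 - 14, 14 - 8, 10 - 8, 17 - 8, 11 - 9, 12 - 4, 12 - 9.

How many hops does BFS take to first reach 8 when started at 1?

Level 0: 1
Level 1: 2, 3, 4, 5, 9, 10, 12
Level 2: 6, 7, 8, 11, 13, 14, 15, 16, 17
8 first appears at level 2.

2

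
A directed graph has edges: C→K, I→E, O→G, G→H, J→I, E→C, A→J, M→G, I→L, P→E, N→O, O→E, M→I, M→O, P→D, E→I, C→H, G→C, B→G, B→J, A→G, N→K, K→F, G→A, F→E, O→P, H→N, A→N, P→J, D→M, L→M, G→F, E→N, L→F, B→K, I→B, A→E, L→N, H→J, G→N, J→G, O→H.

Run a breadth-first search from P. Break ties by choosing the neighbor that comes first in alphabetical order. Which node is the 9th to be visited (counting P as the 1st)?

Visit P; enqueue D, E, J → queue [D, E, J]
Visit D; enqueue M → queue [E, J, M]
Visit E; enqueue C, I, N → queue [J, M, C, I, N]
Visit J; enqueue G → queue [M, C, I, N, G]
Visit M; enqueue O → queue [C, I, N, G, O]
Visit C; enqueue H, K → queue [I, N, G, O, H, K]
Visit I; enqueue B, L → queue [N, G, O, H, K, B, L]
Visit N → queue [G, O, H, K, B, L]
Visit G; enqueue A, F → queue [O, H, K, B, L, A, F]
Visit O → queue [H, K, B, L, A, F]
Visit H → queue [K, B, L, A, F]
Visit K → queue [B, L, A, F]
Visit B → queue [L, A, F]
Visit L → queue [A, F]
Visit A → queue [F]
Visit F → queue []

Visit order: P, D, E, J, M, C, I, N, G, O, H, K, B, L, A, F

G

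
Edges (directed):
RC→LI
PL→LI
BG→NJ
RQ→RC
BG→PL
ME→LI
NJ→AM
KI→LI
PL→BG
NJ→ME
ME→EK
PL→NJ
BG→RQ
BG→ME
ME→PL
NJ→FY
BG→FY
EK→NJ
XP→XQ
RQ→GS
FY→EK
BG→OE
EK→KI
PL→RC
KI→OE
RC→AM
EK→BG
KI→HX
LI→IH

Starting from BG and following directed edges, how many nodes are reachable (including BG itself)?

BFS from BG visits: BG, FY, ME, NJ, OE, PL, RQ, EK, LI, AM, RC, GS, KI, IH, HX
Reachable nodes: 15 of 17 total.

15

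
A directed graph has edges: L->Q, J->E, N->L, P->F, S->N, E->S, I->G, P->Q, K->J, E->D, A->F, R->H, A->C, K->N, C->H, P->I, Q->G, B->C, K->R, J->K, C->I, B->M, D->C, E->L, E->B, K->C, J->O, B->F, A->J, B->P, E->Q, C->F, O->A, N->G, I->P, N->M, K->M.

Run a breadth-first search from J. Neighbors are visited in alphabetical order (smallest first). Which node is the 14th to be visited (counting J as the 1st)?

Visit J; enqueue E, K, O → queue [E, K, O]
Visit E; enqueue B, D, L, Q, S → queue [K, O, B, D, L, Q, S]
Visit K; enqueue C, M, N, R → queue [O, B, D, L, Q, S, C, M, N, R]
Visit O; enqueue A → queue [B, D, L, Q, S, C, M, N, R, A]
Visit B; enqueue F, P → queue [D, L, Q, S, C, M, N, R, A, F, P]
Visit D → queue [L, Q, S, C, M, N, R, A, F, P]
Visit L → queue [Q, S, C, M, N, R, A, F, P]
Visit Q; enqueue G → queue [S, C, M, N, R, A, F, P, G]
Visit S → queue [C, M, N, R, A, F, P, G]
Visit C; enqueue H, I → queue [M, N, R, A, F, P, G, H, I]
Visit M → queue [N, R, A, F, P, G, H, I]
Visit N → queue [R, A, F, P, G, H, I]
Visit R → queue [A, F, P, G, H, I]
Visit A → queue [F, P, G, H, I]
Visit F → queue [P, G, H, I]
Visit P → queue [G, H, I]
Visit G → queue [H, I]
Visit H → queue [I]
Visit I → queue []

Visit order: J, E, K, O, B, D, L, Q, S, C, M, N, R, A, F, P, G, H, I

A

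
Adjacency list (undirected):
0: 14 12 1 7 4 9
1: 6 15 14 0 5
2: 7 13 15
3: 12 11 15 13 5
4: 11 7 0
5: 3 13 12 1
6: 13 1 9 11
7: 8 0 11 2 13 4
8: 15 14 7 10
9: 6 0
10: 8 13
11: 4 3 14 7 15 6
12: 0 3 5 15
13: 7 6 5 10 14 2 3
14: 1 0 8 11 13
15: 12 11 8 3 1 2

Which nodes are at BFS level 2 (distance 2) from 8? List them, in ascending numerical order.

Level 0: 8
Level 1: 7, 10, 14, 15
Level 2: 0, 1, 2, 3, 4, 11, 12, 13
Level 3: 5, 6, 9

0, 1, 2, 3, 4, 11, 12, 13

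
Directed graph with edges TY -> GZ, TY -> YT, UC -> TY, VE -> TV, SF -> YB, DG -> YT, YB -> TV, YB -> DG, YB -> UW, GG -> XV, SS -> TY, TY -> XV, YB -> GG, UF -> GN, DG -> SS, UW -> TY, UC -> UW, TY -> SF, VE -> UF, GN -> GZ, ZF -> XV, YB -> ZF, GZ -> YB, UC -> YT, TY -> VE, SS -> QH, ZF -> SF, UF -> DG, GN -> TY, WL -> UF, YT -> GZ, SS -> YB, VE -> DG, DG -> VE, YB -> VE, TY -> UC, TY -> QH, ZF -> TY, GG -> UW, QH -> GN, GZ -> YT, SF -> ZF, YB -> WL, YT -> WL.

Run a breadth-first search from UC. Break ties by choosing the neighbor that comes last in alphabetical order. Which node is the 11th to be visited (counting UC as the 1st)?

UF

Visit UC; enqueue YT, UW, TY → queue [YT, UW, TY]
Visit YT; enqueue WL, GZ → queue [UW, TY, WL, GZ]
Visit UW → queue [TY, WL, GZ]
Visit TY; enqueue XV, VE, SF, QH → queue [WL, GZ, XV, VE, SF, QH]
Visit WL; enqueue UF → queue [GZ, XV, VE, SF, QH, UF]
Visit GZ; enqueue YB → queue [XV, VE, SF, QH, UF, YB]
Visit XV → queue [VE, SF, QH, UF, YB]
Visit VE; enqueue TV, DG → queue [SF, QH, UF, YB, TV, DG]
Visit SF; enqueue ZF → queue [QH, UF, YB, TV, DG, ZF]
Visit QH; enqueue GN → queue [UF, YB, TV, DG, ZF, GN]
Visit UF → queue [YB, TV, DG, ZF, GN]
Visit YB; enqueue GG → queue [TV, DG, ZF, GN, GG]
Visit TV → queue [DG, ZF, GN, GG]
Visit DG; enqueue SS → queue [ZF, GN, GG, SS]
Visit ZF → queue [GN, GG, SS]
Visit GN → queue [GG, SS]
Visit GG → queue [SS]
Visit SS → queue []

Visit order: UC, YT, UW, TY, WL, GZ, XV, VE, SF, QH, UF, YB, TV, DG, ZF, GN, GG, SS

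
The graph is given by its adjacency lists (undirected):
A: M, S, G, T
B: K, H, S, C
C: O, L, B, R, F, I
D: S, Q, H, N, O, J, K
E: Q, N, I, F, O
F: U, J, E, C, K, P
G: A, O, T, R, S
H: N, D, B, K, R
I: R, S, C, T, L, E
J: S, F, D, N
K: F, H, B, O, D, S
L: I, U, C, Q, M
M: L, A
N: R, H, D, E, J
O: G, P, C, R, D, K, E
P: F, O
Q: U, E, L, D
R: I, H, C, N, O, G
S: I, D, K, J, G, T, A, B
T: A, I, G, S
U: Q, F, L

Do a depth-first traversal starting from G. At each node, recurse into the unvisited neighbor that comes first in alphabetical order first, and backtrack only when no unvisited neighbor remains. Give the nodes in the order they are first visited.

G -> A -> M -> L -> C -> B -> H -> D -> J -> F -> E -> I -> R -> N -> O -> K -> S -> T -> P -> Q -> U

Visit G
G → A
A → M
M → L
L → C
C → B
B → H
H → D
D → J
J → F
F → E
E → I
I → R
R → N
R → O
O → K
K → S
S → T
O → P
E → Q
Q → U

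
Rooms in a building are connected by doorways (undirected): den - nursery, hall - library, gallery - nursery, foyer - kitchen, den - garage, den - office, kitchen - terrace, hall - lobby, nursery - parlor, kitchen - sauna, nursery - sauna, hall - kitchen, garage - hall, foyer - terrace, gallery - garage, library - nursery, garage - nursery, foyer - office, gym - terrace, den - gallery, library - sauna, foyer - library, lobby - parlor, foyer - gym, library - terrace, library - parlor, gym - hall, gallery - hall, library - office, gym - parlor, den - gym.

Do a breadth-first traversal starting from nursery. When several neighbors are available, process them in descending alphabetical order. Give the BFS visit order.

nursery -> sauna -> parlor -> library -> garage -> gallery -> den -> kitchen -> lobby -> gym -> terrace -> office -> hall -> foyer

Visit nursery; enqueue sauna, parlor, library, garage, gallery, den → queue [sauna, parlor, library, garage, gallery, den]
Visit sauna; enqueue kitchen → queue [parlor, library, garage, gallery, den, kitchen]
Visit parlor; enqueue lobby, gym → queue [library, garage, gallery, den, kitchen, lobby, gym]
Visit library; enqueue terrace, office, hall, foyer → queue [garage, gallery, den, kitchen, lobby, gym, terrace, office, hall, foyer]
Visit garage → queue [gallery, den, kitchen, lobby, gym, terrace, office, hall, foyer]
Visit gallery → queue [den, kitchen, lobby, gym, terrace, office, hall, foyer]
Visit den → queue [kitchen, lobby, gym, terrace, office, hall, foyer]
Visit kitchen → queue [lobby, gym, terrace, office, hall, foyer]
Visit lobby → queue [gym, terrace, office, hall, foyer]
Visit gym → queue [terrace, office, hall, foyer]
Visit terrace → queue [office, hall, foyer]
Visit office → queue [hall, foyer]
Visit hall → queue [foyer]
Visit foyer → queue []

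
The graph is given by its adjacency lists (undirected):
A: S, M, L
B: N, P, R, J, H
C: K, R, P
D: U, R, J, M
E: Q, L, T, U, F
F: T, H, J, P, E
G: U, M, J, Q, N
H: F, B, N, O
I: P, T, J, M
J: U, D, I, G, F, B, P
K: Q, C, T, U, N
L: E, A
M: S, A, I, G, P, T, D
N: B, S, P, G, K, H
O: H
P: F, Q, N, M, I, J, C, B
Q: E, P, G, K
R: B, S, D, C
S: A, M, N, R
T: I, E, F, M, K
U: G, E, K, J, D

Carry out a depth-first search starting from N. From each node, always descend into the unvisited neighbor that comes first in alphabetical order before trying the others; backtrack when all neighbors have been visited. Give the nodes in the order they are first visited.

N → B → H → F → E → L → A → M → D → J → G → Q → K → C → P → I → T → R → S → U → O

Visit N
N → B
B → H
H → F
F → E
E → L
L → A
A → M
M → D
D → J
J → G
G → Q
Q → K
K → C
C → P
P → I
I → T
C → R
R → S
K → U
H → O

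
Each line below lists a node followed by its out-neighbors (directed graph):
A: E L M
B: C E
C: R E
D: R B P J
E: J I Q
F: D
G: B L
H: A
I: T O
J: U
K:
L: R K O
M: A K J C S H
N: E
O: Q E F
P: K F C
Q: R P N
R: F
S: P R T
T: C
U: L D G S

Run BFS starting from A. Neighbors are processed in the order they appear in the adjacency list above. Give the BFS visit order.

A -> E -> L -> M -> J -> I -> Q -> R -> K -> O -> C -> S -> H -> U -> T -> P -> N -> F -> D -> G -> B

Visit A; enqueue E, L, M → queue [E, L, M]
Visit E; enqueue J, I, Q → queue [L, M, J, I, Q]
Visit L; enqueue R, K, O → queue [M, J, I, Q, R, K, O]
Visit M; enqueue C, S, H → queue [J, I, Q, R, K, O, C, S, H]
Visit J; enqueue U → queue [I, Q, R, K, O, C, S, H, U]
Visit I; enqueue T → queue [Q, R, K, O, C, S, H, U, T]
Visit Q; enqueue P, N → queue [R, K, O, C, S, H, U, T, P, N]
Visit R; enqueue F → queue [K, O, C, S, H, U, T, P, N, F]
Visit K → queue [O, C, S, H, U, T, P, N, F]
Visit O → queue [C, S, H, U, T, P, N, F]
Visit C → queue [S, H, U, T, P, N, F]
Visit S → queue [H, U, T, P, N, F]
Visit H → queue [U, T, P, N, F]
Visit U; enqueue D, G → queue [T, P, N, F, D, G]
Visit T → queue [P, N, F, D, G]
Visit P → queue [N, F, D, G]
Visit N → queue [F, D, G]
Visit F → queue [D, G]
Visit D; enqueue B → queue [G, B]
Visit G → queue [B]
Visit B → queue []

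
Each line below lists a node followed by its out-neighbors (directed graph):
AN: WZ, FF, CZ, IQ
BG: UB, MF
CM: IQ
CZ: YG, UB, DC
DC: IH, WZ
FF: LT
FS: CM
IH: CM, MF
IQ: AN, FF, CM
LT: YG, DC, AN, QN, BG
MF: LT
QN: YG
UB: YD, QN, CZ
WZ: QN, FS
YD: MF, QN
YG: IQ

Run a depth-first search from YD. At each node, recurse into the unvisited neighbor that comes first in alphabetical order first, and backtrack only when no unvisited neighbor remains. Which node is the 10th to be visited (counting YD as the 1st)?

Visit YD
YD → MF
MF → LT
LT → AN
AN → CZ
CZ → DC
DC → IH
IH → CM
CM → IQ
IQ → FF
DC → WZ
WZ → FS
WZ → QN
QN → YG
CZ → UB
LT → BG

Visit order: YD, MF, LT, AN, CZ, DC, IH, CM, IQ, FF, WZ, FS, QN, YG, UB, BG

FF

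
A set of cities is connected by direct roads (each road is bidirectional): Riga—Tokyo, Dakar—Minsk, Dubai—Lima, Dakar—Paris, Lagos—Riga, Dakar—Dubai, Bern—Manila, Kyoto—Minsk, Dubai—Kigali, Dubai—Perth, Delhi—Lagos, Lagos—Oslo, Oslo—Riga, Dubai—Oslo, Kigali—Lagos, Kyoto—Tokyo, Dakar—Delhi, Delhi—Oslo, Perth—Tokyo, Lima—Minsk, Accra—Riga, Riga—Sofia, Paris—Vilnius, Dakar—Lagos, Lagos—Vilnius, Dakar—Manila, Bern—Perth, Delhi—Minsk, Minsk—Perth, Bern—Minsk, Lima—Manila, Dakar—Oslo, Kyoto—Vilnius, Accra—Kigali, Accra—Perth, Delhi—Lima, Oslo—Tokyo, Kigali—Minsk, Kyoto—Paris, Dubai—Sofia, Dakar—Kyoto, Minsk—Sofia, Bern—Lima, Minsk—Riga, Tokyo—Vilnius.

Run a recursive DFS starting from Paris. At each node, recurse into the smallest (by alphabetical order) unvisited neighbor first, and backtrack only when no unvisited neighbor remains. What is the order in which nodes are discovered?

Visit Paris
Paris → Dakar
Dakar → Delhi
Delhi → Lagos
Lagos → Kigali
Kigali → Accra
Accra → Perth
Perth → Bern
Bern → Lima
Lima → Dubai
Dubai → Oslo
Oslo → Riga
Riga → Minsk
Minsk → Kyoto
Kyoto → Tokyo
Tokyo → Vilnius
Minsk → Sofia
Lima → Manila

Paris -> Dakar -> Delhi -> Lagos -> Kigali -> Accra -> Perth -> Bern -> Lima -> Dubai -> Oslo -> Riga -> Minsk -> Kyoto -> Tokyo -> Vilnius -> Sofia -> Manila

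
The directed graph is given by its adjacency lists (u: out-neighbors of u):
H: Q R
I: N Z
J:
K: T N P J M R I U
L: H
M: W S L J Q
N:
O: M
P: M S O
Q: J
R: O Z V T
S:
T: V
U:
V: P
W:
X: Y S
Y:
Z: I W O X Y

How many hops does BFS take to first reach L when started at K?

2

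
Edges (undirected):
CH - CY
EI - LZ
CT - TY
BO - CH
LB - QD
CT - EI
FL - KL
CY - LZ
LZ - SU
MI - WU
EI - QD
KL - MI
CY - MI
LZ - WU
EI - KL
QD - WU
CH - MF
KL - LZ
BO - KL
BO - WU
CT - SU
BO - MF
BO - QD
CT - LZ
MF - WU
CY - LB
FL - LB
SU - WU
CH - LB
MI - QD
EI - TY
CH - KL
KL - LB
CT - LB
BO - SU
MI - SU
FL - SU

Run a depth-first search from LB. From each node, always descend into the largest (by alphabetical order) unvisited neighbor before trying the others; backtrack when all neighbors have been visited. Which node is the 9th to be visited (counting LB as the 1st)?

TY

Visit LB
LB → QD
QD → WU
WU → SU
SU → MI
MI → KL
KL → LZ
LZ → EI
EI → TY
TY → CT
LZ → CY
CY → CH
CH → MF
MF → BO
KL → FL

Visit order: LB, QD, WU, SU, MI, KL, LZ, EI, TY, CT, CY, CH, MF, BO, FL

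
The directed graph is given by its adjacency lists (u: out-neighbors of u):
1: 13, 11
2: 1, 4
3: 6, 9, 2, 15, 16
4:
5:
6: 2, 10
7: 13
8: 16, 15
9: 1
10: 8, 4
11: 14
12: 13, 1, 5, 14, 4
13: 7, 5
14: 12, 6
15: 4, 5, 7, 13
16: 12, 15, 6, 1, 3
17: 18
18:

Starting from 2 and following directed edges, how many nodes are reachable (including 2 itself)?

16

BFS from 2 visits: 2, 1, 4, 11, 13, 14, 5, 7, 6, 12, 10, 8, 15, 16, 3, 9
Reachable nodes: 16 of 18 total.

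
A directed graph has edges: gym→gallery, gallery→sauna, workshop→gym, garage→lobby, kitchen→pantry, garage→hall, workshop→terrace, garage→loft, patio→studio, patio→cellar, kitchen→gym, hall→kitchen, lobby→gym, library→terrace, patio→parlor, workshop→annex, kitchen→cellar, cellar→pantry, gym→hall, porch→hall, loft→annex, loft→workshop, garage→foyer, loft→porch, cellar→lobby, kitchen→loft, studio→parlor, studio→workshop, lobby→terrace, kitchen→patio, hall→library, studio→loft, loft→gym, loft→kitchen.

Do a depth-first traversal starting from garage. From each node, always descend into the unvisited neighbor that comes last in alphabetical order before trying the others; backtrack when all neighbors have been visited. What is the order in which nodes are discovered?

Visit garage
garage → loft
loft → workshop
workshop → terrace
workshop → gym
gym → hall
hall → library
hall → kitchen
kitchen → patio
patio → studio
studio → parlor
patio → cellar
cellar → pantry
cellar → lobby
gym → gallery
gallery → sauna
workshop → annex
loft → porch
garage → foyer

garage → loft → workshop → terrace → gym → hall → library → kitchen → patio → studio → parlor → cellar → pantry → lobby → gallery → sauna → annex → porch → foyer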